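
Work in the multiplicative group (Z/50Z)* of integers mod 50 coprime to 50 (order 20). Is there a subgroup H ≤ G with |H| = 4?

4 | 20. A subgroup of order 4 is {1, 7, 43, 49}.

Yes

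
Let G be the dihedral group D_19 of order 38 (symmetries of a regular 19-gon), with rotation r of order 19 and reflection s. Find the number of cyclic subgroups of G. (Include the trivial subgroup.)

21

Group the elements of G by the cyclic subgroup they generate; each cyclic subgroup of order d accounts for φ(d) elements.
Cyclic subgroups by order — order 1: 1; order 2: 19; order 19: 1.
Total: 21.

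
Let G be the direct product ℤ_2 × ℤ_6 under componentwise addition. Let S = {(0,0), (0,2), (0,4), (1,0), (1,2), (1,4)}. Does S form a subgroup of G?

Yes

|S| = 6 divides |G| = 12, consistent with Lagrange.
S contains the identity, every element's inverse is in S, and S is closed under +: it is a subgroup.
In fact S = ⟨(1,2)⟩.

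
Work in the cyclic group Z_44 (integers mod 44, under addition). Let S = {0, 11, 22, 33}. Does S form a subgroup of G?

Yes

|S| = 4 divides |G| = 44, consistent with Lagrange.
S contains the identity, every element's inverse is in S, and S is closed under +: it is a subgroup.
In fact S = ⟨33⟩.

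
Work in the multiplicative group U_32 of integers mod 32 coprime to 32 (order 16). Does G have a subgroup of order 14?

14 does not divide |G| = 16, so by Lagrange no subgroup of order 14 exists.

No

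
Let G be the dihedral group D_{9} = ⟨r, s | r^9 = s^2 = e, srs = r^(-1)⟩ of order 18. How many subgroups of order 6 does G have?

3

|G| = 18 and 6 | 18, so subgroups of order 6 are possible by Lagrange.
The subgroups of order 6 are: {e, r^3, r^6, r^2s, r^5s, r^8s}; {e, r^3, r^6, s, r^3s, r^6s}; {e, r^3, r^6, rs, r^4s, r^7s}.
So G has 3 subgroups of order 6.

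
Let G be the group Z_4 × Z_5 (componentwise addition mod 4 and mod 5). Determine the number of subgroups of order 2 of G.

1

|G| = 20 and 2 | 20, so subgroups of order 2 are possible by Lagrange.
The subgroups of order 2 are: {(0,0), (2,0)}.
So G has 1 subgroup of order 2.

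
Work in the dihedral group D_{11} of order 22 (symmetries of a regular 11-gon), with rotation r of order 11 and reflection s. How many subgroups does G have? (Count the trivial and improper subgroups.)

|G| = 22, so by Lagrange every subgroup order divides 22. Divisors: 1, 2, 11, 22.
Subgroups by order — order 1: 1; order 2: 11; order 11: 1; order 22: 1.
Total: 1 + 11 + 1 + 1 = 14.

14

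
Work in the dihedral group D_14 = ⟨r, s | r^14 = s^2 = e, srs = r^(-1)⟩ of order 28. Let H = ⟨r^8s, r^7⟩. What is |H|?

|⟨r^8s⟩| = 2 and |⟨r^7⟩| = 2, so |H| is a multiple of lcm(2, 2) = 2 and divides |G| = 28.
Closing under the operation: H = {e, r^7, rs, r^8s}, so |H| = 4.

4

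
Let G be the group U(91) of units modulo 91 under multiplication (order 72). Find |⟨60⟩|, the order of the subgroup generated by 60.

Compute successive powers of 60 mod 91: 60, 51, 57, 53, 86, 64, 18, 79, …; 60^12 ≡ 1 (mod 91).
So |⟨60⟩| = 12.

12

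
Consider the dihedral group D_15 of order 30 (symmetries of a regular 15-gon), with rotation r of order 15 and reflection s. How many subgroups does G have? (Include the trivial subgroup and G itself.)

|G| = 30, so by Lagrange every subgroup order divides 30. Divisors: 1, 2, 3, 5, 6, 10, 15, 30.
Subgroups by order — order 1: 1; order 2: 15; order 3: 1; order 5: 1; order 6: 5; order 10: 3; order 15: 1; order 30: 1.
Total: 1 + 15 + 1 + 1 + 5 + 3 + 1 + 1 = 28.

28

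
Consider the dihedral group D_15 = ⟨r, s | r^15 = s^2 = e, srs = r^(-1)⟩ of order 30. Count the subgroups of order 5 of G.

|G| = 30 and 5 | 30, so subgroups of order 5 are possible by Lagrange.
The subgroups of order 5 are: {e, r^3, r^6, r^9, r^12}.
So G has 1 subgroup of order 5.

1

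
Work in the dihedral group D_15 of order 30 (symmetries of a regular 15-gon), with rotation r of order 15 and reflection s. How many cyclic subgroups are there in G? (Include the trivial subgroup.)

Group the elements of G by the cyclic subgroup they generate; each cyclic subgroup of order d accounts for φ(d) elements.
Cyclic subgroups by order — order 1: 1; order 2: 15; order 3: 1; order 5: 1; order 15: 1.
Total: 19.

19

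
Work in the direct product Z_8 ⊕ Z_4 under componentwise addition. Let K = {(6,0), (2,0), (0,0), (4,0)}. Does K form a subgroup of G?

|K| = 4 divides |G| = 32, consistent with Lagrange.
K contains the identity, every element's inverse is in K, and K is closed under +: it is a subgroup.
In fact K = ⟨(6,0)⟩.

Yes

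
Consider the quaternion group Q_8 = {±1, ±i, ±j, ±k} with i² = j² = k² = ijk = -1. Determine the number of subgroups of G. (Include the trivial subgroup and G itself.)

6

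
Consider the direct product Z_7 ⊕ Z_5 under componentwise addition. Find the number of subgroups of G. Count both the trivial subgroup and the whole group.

|G| = 35, so by Lagrange every subgroup order divides 35. Divisors: 1, 5, 7, 35.
Subgroups by order — order 1: 1; order 5: 1; order 7: 1; order 35: 1.
Total: 1 + 1 + 1 + 1 = 4.

4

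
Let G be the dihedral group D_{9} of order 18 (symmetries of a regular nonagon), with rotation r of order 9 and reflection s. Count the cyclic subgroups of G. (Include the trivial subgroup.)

Group the elements of G by the cyclic subgroup they generate; each cyclic subgroup of order d accounts for φ(d) elements.
Cyclic subgroups by order — order 1: 1; order 2: 9; order 3: 1; order 9: 1.
Total: 12.

12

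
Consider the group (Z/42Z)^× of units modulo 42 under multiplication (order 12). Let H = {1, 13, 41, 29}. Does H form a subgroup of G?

|H| = 4 divides |G| = 12, consistent with Lagrange.
H contains the identity, every element's inverse is in H, and H is closed under ·: it is a subgroup.

Yes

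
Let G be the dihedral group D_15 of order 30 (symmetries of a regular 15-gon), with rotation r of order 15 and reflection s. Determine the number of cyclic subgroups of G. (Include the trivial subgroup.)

19

A cyclic subgroup of order d is generated by each of its φ(d) elements of order d, so the cyclic subgroups of order d number (#elements of order d)/φ(d).
Cyclic subgroups by order — order 1: 1; order 2: 15; order 3: 1; order 5: 1; order 15: 1.
Total: 19.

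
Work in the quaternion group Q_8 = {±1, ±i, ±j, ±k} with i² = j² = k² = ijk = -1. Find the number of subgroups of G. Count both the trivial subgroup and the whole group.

6

|G| = 8, so by Lagrange every subgroup order divides 8. Divisors: 1, 2, 4, 8.
Subgroups by order — order 1: 1; order 2: 1; order 4: 3; order 8: 1.
Total: 1 + 1 + 3 + 1 = 6.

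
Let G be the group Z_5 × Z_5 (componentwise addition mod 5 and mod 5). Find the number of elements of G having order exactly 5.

An element (a,b) has order lcm(ord(a), ord(b)); count pairs with lcm equal to 5.
Enumerating gives 24 such elements.

24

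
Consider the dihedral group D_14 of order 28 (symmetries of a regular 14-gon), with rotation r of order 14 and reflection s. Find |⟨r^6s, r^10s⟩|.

|⟨r^6s⟩| = 2 and |⟨r^10s⟩| = 2, so |H| is a multiple of lcm(2, 2) = 2 and divides |G| = 28.
Closing under the operation: H = {e, r^2, r^4, r^6, r^8, r^10, r^12, s, r^2s, r^4s, r^6s, r^8s, r^10s, r^12s}, so |H| = 14.

14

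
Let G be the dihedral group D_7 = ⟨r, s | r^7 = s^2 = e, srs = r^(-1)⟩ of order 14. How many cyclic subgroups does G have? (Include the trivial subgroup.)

9

A cyclic subgroup of order d is generated by each of its φ(d) elements of order d, so the cyclic subgroups of order d number (#elements of order d)/φ(d).
Cyclic subgroups by order — order 1: 1; order 2: 7; order 7: 1.
Total: 9.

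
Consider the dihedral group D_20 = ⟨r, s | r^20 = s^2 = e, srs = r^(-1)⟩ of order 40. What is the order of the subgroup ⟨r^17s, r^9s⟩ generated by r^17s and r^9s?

10

|⟨r^17s⟩| = 2 and |⟨r^9s⟩| = 2, so |H| is a multiple of lcm(2, 2) = 2 and divides |G| = 40.
Closing under the operation: H = {e, r^4, r^8, r^12, r^16, rs, r^5s, r^9s, r^13s, r^17s}, so |H| = 10.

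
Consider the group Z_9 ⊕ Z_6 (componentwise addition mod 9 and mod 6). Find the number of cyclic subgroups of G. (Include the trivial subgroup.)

Group the elements of G by the cyclic subgroup they generate; each cyclic subgroup of order d accounts for φ(d) elements.
Cyclic subgroups by order — order 1: 1; order 2: 1; order 3: 4; order 6: 4; order 9: 3; order 18: 3.
Total: 16.

16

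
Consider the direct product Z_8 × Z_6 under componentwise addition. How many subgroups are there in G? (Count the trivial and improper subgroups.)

22

|G| = 48, so by Lagrange every subgroup order divides 48. Divisors: 1, 2, 3, 4, 6, 8, 12, 16, 24, 48.
Subgroups by order — order 1: 1; order 2: 3; order 3: 1; order 4: 3; order 6: 3; order 8: 3; order 12: 3; order 16: 1; order 24: 3; order 48: 1.
Total: 1 + 3 + 1 + 3 + 3 + 3 + 3 + 1 + 3 + 1 = 22.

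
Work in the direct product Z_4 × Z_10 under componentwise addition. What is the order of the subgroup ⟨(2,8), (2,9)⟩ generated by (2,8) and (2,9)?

|⟨(2,8)⟩| = 10 and |⟨(2,9)⟩| = 10, so |H| is a multiple of lcm(10, 10) = 10 and divides |G| = 40.
Closing under the operation: H = {(0,0), (0,1), (0,2), (0,3), (0,4), (0,5), (0,6), (0,7), (0,8), (0,9), (2,0), (2,1), (2,2), (2,3), (2,4), (2,5), (2,6), (2,7), (2,8), (2,9)}, so |H| = 20.

20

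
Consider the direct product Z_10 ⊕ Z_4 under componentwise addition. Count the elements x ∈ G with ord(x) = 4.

4

An element (a,b) has order lcm(ord(a), ord(b)); count pairs with lcm equal to 4.
Enumerating gives 4 such elements.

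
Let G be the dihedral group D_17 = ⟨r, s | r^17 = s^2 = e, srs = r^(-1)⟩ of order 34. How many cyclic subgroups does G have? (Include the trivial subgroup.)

19

Each element a generates a cyclic subgroup ⟨a⟩; distinct elements may generate the same one (a cyclic group of order d has φ(d) generators).
Cyclic subgroups by order — order 1: 1; order 2: 17; order 17: 1.
Total: 19.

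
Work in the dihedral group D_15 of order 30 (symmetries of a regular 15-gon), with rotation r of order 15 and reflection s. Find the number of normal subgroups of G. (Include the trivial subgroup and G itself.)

5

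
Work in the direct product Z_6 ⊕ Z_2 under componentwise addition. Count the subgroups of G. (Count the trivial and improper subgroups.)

10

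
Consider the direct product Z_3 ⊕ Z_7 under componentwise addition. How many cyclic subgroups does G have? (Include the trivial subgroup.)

4

Group the elements of G by the cyclic subgroup they generate; each cyclic subgroup of order d accounts for φ(d) elements.
Cyclic subgroups by order — order 1: 1; order 3: 1; order 7: 1; order 21: 1.
Total: 4.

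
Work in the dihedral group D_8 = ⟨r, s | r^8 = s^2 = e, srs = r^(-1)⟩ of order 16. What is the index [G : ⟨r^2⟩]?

|⟨r^2⟩| = 4 and |G| = 16.
By Lagrange, [G : H] = |G|/|H| = 16/4 = 4.

4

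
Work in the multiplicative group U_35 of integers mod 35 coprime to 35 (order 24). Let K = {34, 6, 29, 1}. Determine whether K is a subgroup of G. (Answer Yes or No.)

|K| = 4 divides |G| = 24, consistent with Lagrange.
K contains the identity, every element's inverse is in K, and K is closed under ·: it is a subgroup.

Yes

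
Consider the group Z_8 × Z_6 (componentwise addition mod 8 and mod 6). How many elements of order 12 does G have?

An element (a,b) has order lcm(ord(a), ord(b)); count pairs with lcm equal to 12.
Enumerating gives 8 such elements.

8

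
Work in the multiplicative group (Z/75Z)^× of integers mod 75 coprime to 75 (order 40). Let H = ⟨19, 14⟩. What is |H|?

20

|⟨19⟩| = 10 and |⟨14⟩| = 10, so |H| is a multiple of lcm(10, 10) = 10 and divides |G| = 40.
Closing under the operation: H = {1, 4, 11, 14, 16, 19, 26, 29, 31, 34, 41, 44, 46, 49, 56, 59, 61, 64, 71, 74}, so |H| = 20.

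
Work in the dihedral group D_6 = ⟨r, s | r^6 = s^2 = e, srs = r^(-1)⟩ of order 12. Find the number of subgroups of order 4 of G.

|G| = 12 and 4 | 12, so subgroups of order 4 are possible by Lagrange.
The subgroups of order 4 are: {e, r^3, r^2s, r^5s}; {e, r^3, s, r^3s}; {e, r^3, rs, r^4s}.
So G has 3 subgroups of order 4.

3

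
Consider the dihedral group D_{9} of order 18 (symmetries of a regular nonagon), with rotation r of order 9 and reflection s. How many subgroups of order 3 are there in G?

|G| = 18 and 3 | 18, so subgroups of order 3 are possible by Lagrange.
The subgroups of order 3 are: {e, r^3, r^6}.
So G has 1 subgroup of order 3.

1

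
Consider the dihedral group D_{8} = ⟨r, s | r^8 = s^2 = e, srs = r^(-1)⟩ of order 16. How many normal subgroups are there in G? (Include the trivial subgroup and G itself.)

7

G has 19 subgroups. Checking conjugation-invariance by order — order 1: 1/1 normal; order 2: 1/9 normal; order 4: 1/5 normal; order 8: 3/3 normal; order 16: 1/1 normal.
Total normal subgroups: 7.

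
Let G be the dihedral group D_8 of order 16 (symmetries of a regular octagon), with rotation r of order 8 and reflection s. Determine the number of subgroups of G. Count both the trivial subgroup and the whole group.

19

|G| = 16, so by Lagrange every subgroup order divides 16. Divisors: 1, 2, 4, 8, 16.
Subgroups by order — order 1: 1; order 2: 9; order 4: 5; order 8: 3; order 16: 1.
Total: 1 + 9 + 5 + 3 + 1 = 19.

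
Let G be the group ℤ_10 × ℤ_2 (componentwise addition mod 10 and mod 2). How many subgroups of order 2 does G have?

|G| = 20 and 2 | 20, so subgroups of order 2 are possible by Lagrange.
The subgroups of order 2 are: {(0,0), (0,1)}; {(0,0), (5,0)}; {(0,0), (5,1)}.
So G has 3 subgroups of order 2.

3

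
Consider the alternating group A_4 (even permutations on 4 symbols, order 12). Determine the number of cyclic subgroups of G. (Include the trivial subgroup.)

8

Group the elements of G by the cyclic subgroup they generate; each cyclic subgroup of order d accounts for φ(d) elements.
Cyclic subgroups by order — order 1: 1; order 2: 3; order 3: 4.
Total: 8.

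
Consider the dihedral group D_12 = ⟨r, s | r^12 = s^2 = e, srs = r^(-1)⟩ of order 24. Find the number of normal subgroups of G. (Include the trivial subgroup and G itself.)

9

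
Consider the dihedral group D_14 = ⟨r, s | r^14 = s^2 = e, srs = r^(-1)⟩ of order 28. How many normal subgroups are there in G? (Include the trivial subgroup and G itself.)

7

G has 28 subgroups. Checking conjugation-invariance by order — order 1: 1/1 normal; order 2: 1/15 normal; order 4: 0/7 normal; order 7: 1/1 normal; order 14: 3/3 normal; order 28: 1/1 normal.
Total normal subgroups: 7.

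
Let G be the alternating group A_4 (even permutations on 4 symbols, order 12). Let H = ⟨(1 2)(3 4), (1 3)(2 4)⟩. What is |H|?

4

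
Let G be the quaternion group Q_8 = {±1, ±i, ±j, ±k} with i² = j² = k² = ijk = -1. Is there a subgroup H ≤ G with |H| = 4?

Yes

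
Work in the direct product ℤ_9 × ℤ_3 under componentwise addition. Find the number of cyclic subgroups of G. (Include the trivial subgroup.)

A cyclic subgroup of order d is generated by each of its φ(d) elements of order d, so the cyclic subgroups of order d number (#elements of order d)/φ(d).
Cyclic subgroups by order — order 1: 1; order 3: 4; order 9: 3.
Total: 8.

8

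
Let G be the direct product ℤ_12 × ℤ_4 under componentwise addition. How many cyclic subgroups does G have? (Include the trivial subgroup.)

20

A cyclic subgroup of order d is generated by each of its φ(d) elements of order d, so the cyclic subgroups of order d number (#elements of order d)/φ(d).
Cyclic subgroups by order — order 1: 1; order 2: 3; order 3: 1; order 4: 6; order 6: 3; order 12: 6.
Total: 20.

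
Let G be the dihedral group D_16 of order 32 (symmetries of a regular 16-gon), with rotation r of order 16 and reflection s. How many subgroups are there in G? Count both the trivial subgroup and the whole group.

36

|G| = 32, so by Lagrange every subgroup order divides 32. Divisors: 1, 2, 4, 8, 16, 32.
Subgroups by order — order 1: 1; order 2: 17; order 4: 9; order 8: 5; order 16: 3; order 32: 1.
Total: 1 + 17 + 9 + 5 + 3 + 1 = 36.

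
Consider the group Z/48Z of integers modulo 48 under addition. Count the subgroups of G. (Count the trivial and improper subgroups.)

10

Subgroups of the cyclic group Z/48Z correspond bijectively to divisors of 48.
Divisors of 48: 1, 2, 3, 4, 6, 8, 12, 16, 24, 48.
So Z/48Z has 10 subgroups.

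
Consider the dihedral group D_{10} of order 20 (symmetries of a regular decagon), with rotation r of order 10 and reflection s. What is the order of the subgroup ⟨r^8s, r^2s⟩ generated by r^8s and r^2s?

10

|⟨r^8s⟩| = 2 and |⟨r^2s⟩| = 2, so |H| is a multiple of lcm(2, 2) = 2 and divides |G| = 20.
Closing under the operation: H = {e, r^2, r^4, r^6, r^8, s, r^2s, r^4s, r^6s, r^8s}, so |H| = 10.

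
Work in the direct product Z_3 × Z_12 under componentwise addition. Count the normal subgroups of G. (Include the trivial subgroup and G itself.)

G is abelian, so every subgroup is normal.
G has 18 subgroups in total, hence 18 normal subgroups.

18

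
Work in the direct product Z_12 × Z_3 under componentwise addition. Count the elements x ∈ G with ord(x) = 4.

An element (a,b) has order lcm(ord(a), ord(b)); count pairs with lcm equal to 4.
Enumerating gives 2 such elements.

2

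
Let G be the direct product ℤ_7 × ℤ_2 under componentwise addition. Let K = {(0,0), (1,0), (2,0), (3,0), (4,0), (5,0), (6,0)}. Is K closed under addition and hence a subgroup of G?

Yes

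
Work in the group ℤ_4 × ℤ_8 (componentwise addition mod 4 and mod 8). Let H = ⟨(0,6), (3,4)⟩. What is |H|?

16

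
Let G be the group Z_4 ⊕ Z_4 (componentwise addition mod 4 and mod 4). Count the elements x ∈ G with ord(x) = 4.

12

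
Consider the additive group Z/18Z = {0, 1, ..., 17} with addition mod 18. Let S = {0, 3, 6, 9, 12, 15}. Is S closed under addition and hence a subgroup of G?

|S| = 6 divides |G| = 18, consistent with Lagrange.
S contains the identity, every element's inverse is in S, and S is closed under +: it is a subgroup.
In fact S = ⟨3⟩.

Yes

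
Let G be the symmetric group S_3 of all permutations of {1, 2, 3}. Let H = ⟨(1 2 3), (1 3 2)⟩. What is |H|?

|⟨(1 2 3)⟩| = 3 and |⟨(1 3 2)⟩| = 3, so |H| is a multiple of lcm(3, 3) = 3 and divides |G| = 6.
Closing under the operation: H = {e, (1 2 3), (1 3 2)}, so |H| = 3.

3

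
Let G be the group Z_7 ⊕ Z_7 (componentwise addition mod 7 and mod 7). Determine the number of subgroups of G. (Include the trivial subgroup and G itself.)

|G| = 49, so by Lagrange every subgroup order divides 49. Divisors: 1, 7, 49.
Subgroups by order — order 1: 1; order 7: 8; order 49: 1.
Total: 1 + 8 + 1 = 10.

10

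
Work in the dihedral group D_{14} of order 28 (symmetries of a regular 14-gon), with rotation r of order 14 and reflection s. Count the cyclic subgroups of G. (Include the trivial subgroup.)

18

Each element a generates a cyclic subgroup ⟨a⟩; distinct elements may generate the same one (a cyclic group of order d has φ(d) generators).
Cyclic subgroups by order — order 1: 1; order 2: 15; order 7: 1; order 14: 1.
Total: 18.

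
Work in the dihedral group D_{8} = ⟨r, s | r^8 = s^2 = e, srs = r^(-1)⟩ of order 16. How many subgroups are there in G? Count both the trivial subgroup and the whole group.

19

|G| = 16, so by Lagrange every subgroup order divides 16. Divisors: 1, 2, 4, 8, 16.
Subgroups by order — order 1: 1; order 2: 9; order 4: 5; order 8: 3; order 16: 1.
Total: 1 + 9 + 5 + 3 + 1 = 19.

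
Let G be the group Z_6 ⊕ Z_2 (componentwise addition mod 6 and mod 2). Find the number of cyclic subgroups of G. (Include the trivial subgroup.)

8

Each element a generates a cyclic subgroup ⟨a⟩; distinct elements may generate the same one (a cyclic group of order d has φ(d) generators).
Cyclic subgroups by order — order 1: 1; order 2: 3; order 3: 1; order 6: 3.
Total: 8.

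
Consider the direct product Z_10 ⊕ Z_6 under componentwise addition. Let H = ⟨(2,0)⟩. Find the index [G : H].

12

|⟨(2,0)⟩| = 5 and |G| = 60.
By Lagrange, [G : H] = |G|/|H| = 60/5 = 12.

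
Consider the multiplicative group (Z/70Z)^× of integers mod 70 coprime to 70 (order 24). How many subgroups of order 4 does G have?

|G| = 24 and 4 | 24, so subgroups of order 4 are possible by Lagrange.
The subgroups of order 4 are: {1, 13, 27, 29}; {1, 29, 41, 69}; {1, 29, 43, 57}.
So G has 3 subgroups of order 4.

3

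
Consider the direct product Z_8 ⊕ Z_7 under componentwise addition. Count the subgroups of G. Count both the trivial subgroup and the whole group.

8

|G| = 56, so by Lagrange every subgroup order divides 56. Divisors: 1, 2, 4, 7, 8, 14, 28, 56.
Subgroups by order — order 1: 1; order 2: 1; order 4: 1; order 7: 1; order 8: 1; order 14: 1; order 28: 1; order 56: 1.
Total: 1 + 1 + 1 + 1 + 1 + 1 + 1 + 1 = 8.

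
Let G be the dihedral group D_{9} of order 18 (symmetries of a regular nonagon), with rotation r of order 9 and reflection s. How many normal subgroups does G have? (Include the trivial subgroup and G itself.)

G has 16 subgroups. Checking conjugation-invariance by order — order 1: 1/1 normal; order 2: 0/9 normal; order 3: 1/1 normal; order 6: 0/3 normal; order 9: 1/1 normal; order 18: 1/1 normal.
Total normal subgroups: 4.

4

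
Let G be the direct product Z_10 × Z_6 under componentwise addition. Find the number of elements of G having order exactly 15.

An element (a,b) has order lcm(ord(a), ord(b)); count pairs with lcm equal to 15.
Enumerating gives 8 such elements.

8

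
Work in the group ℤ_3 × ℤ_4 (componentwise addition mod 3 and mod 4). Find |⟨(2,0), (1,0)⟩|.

|⟨(2,0)⟩| = 3 and |⟨(1,0)⟩| = 3, so |H| is a multiple of lcm(3, 3) = 3 and divides |G| = 12.
Closing under the operation: H = {(0,0), (1,0), (2,0)}, so |H| = 3.

3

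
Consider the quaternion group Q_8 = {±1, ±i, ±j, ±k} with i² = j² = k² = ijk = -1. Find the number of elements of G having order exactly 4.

6

The elements of order 4 are: i, -i, j, -j, k, -k.
That's 6.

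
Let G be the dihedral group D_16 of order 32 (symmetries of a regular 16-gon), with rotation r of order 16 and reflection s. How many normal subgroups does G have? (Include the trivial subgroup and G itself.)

G has 36 subgroups. Checking conjugation-invariance by order — order 1: 1/1 normal; order 2: 1/17 normal; order 4: 1/9 normal; order 8: 1/5 normal; order 16: 3/3 normal; order 32: 1/1 normal.
Total normal subgroups: 8.

8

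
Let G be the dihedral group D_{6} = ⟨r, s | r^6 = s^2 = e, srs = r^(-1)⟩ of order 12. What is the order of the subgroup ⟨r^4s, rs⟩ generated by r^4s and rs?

|⟨r^4s⟩| = 2 and |⟨rs⟩| = 2, so |H| is a multiple of lcm(2, 2) = 2 and divides |G| = 12.
Closing under the operation: H = {e, r^3, rs, r^4s}, so |H| = 4.

4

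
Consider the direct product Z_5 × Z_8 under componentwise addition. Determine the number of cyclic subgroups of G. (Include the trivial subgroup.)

8

Group the elements of G by the cyclic subgroup they generate; each cyclic subgroup of order d accounts for φ(d) elements.
Cyclic subgroups by order — order 1: 1; order 2: 1; order 4: 1; order 5: 1; order 8: 1; order 10: 1; order 20: 1; order 40: 1.
Total: 8.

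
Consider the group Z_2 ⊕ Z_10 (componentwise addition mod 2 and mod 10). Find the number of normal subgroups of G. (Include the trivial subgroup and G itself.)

G is abelian, so every subgroup is normal.
G has 10 subgroups in total, hence 10 normal subgroups.

10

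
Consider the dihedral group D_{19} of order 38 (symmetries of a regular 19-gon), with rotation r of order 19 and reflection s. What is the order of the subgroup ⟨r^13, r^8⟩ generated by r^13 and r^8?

19

|⟨r^13⟩| = 19 and |⟨r^8⟩| = 19, so |H| is a multiple of lcm(19, 19) = 19 and divides |G| = 38.
Closing under the operation: H = {e, r, r^2, r^3, r^4, r^5, r^6, r^7, r^8, r^9, r^10, r^11, r^12, r^13, r^14, r^15, r^16, r^17, r^18}, so |H| = 19.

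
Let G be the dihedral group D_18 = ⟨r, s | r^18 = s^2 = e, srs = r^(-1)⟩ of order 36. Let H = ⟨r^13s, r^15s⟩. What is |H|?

|⟨r^13s⟩| = 2 and |⟨r^15s⟩| = 2, so |H| is a multiple of lcm(2, 2) = 2 and divides |G| = 36.
Closing under the operation: H = {e, r^2, r^4, r^6, r^8, r^10, r^12, r^14, r^16, rs, r^3s, r^5s, r^7s, r^9s, r^11s, r^13s, r^15s, r^17s}, so |H| = 18.

18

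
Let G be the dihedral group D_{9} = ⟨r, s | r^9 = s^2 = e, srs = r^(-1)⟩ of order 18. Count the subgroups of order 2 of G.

|G| = 18 and 2 | 18, so subgroups of order 2 are possible by Lagrange.
The subgroups of order 2 are: {e, r^2s}; {e, r^3s}; {e, r^4s}; {e, r^5s}; … (9 in all).
So G has 9 subgroups of order 2.

9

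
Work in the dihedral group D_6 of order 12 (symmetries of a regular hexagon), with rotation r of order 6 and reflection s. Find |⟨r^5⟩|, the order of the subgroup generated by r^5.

6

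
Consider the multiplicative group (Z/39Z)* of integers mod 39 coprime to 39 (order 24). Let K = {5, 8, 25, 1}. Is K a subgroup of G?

|K| = 4 divides |G| = 24, consistent with Lagrange.
K contains the identity, every element's inverse is in K, and K is closed under ·: it is a subgroup.
In fact K = ⟨8⟩.

Yes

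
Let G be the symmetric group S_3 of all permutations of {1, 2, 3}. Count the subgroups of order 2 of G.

3

|G| = 6 and 2 | 6, so subgroups of order 2 are possible by Lagrange.
The subgroups of order 2 are: {e, (1 2)}; {e, (1 3)}; {e, (2 3)}.
So G has 3 subgroups of order 2.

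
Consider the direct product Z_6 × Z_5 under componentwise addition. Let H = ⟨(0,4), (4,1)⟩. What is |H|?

15

|⟨(0,4)⟩| = 5 and |⟨(4,1)⟩| = 15, so |H| is a multiple of lcm(5, 15) = 15 and divides |G| = 30.
Closing under the operation: H = {(0,0), (0,1), (0,2), (0,3), (0,4), (2,0), (2,1), (2,2), (2,3), (2,4), (4,0), (4,1), (4,2), (4,3), (4,4)}, so |H| = 15.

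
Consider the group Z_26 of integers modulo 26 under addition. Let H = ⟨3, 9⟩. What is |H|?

26

|⟨3⟩| = 26 and |⟨9⟩| = 26, so |H| is a multiple of lcm(26, 26) = 26 and divides |G| = 26.
Closing {3, 9} under the group operation gives all of G, so |H| = 26.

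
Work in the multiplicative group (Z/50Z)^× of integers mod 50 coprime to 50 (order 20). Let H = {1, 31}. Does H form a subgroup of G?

31 ∈ H but its inverse 21 ∉ H, so H is not a subgroup.

No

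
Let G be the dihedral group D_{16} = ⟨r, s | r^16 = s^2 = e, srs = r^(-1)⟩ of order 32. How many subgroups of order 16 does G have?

|G| = 32 and 16 | 32, so subgroups of order 16 are possible by Lagrange.
The subgroups of order 16 are: {e, r, r^2, r^3, r^4, r^5, r^6, r^7, r^8, r^9, r^10, r^11, r^12, r^13, r^14, r^15}; {e, r^2, r^4, r^6, r^8, r^10, r^12, r^14, s, r^2s, r^4s, r^6s, r^8s, r^10s, r^12s, r^14s}; {e, r^2, r^4, r^6, r^8, r^10, r^12, r^14, rs, r^3s, r^5s, r^7s, r^9s, r^11s, r^13s, r^15s}.
So G has 3 subgroups of order 16.

3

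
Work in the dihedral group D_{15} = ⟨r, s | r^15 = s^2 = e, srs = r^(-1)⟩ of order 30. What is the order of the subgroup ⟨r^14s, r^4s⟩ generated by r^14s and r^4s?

6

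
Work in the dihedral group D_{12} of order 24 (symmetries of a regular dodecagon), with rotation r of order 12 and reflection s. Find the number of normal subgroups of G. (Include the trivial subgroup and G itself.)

G has 34 subgroups. Checking conjugation-invariance by order — order 1: 1/1 normal; order 2: 1/13 normal; order 3: 1/1 normal; order 4: 1/7 normal; order 6: 1/5 normal; order 8: 0/3 normal; order 12: 3/3 normal; order 24: 1/1 normal.
Total normal subgroups: 9.

9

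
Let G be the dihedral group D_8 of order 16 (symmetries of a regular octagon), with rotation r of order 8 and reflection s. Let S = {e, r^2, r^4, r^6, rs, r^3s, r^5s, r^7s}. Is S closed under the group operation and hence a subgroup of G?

Yes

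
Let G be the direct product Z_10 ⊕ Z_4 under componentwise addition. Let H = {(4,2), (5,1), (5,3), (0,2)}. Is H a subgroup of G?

The identity (0,0) ∉ H, so H is not a subgroup.

No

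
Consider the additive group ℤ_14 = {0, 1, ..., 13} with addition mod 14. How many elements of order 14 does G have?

6

In a cyclic group of order 14, the number of elements of order d (for d | 14) is φ(d).
φ(14) = 6.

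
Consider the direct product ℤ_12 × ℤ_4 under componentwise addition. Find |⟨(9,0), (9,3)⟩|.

|⟨(9,0)⟩| = 4 and |⟨(9,3)⟩| = 4, so |H| is a multiple of lcm(4, 4) = 4 and divides |G| = 48.
Closing under the operation: H = {(0,0), (0,1), (0,2), (0,3), (3,0), (3,1), (3,2), (3,3), (6,0), (6,1), (6,2), (6,3), (9,0), (9,1), (9,2), (9,3)}, so |H| = 16.

16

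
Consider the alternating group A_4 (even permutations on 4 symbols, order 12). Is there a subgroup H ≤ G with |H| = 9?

No

9 does not divide |G| = 12, so by Lagrange no subgroup of order 9 exists.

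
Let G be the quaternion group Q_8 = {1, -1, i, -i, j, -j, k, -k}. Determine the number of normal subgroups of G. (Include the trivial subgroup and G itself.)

G has 6 subgroups. Checking conjugation-invariance by order — order 1: 1/1 normal; order 2: 1/1 normal; order 4: 3/3 normal; order 8: 1/1 normal.
Total normal subgroups: 6.

6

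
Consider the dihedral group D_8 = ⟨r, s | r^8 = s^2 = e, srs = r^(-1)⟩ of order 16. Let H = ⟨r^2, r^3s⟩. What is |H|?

|⟨r^2⟩| = 4 and |⟨r^3s⟩| = 2, so |H| is a multiple of lcm(4, 2) = 4 and divides |G| = 16.
Closing under the operation: H = {e, r^2, r^4, r^6, rs, r^3s, r^5s, r^7s}, so |H| = 8.

8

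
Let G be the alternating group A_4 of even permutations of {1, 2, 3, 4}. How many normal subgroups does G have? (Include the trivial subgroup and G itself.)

G has 10 subgroups. Checking conjugation-invariance by order — order 1: 1/1 normal; order 2: 0/3 normal; order 3: 0/4 normal; order 4: 1/1 normal; order 12: 1/1 normal.
Total normal subgroups: 3.

3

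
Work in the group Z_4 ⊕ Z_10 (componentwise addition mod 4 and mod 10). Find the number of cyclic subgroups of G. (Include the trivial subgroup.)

Each element a generates a cyclic subgroup ⟨a⟩; distinct elements may generate the same one (a cyclic group of order d has φ(d) generators).
Cyclic subgroups by order — order 1: 1; order 2: 3; order 4: 2; order 5: 1; order 10: 3; order 20: 2.
Total: 12.

12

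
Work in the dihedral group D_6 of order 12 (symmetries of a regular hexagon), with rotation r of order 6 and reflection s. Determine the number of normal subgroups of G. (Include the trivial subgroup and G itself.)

7

G has 16 subgroups. Checking conjugation-invariance by order — order 1: 1/1 normal; order 2: 1/7 normal; order 3: 1/1 normal; order 4: 0/3 normal; order 6: 3/3 normal; order 12: 1/1 normal.
Total normal subgroups: 7.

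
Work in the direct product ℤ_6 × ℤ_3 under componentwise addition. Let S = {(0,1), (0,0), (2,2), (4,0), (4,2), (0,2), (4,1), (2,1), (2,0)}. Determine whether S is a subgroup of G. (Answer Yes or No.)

Yes

|S| = 9 divides |G| = 18, consistent with Lagrange.
S contains the identity, every element's inverse is in S, and S is closed under +: it is a subgroup.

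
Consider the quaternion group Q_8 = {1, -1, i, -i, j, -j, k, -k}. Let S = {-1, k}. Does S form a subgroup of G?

The identity 1 ∉ S, so S is not a subgroup.

No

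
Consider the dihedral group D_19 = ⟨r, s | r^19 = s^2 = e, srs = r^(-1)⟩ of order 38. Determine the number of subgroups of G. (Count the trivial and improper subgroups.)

|G| = 38, so by Lagrange every subgroup order divides 38. Divisors: 1, 2, 19, 38.
Subgroups by order — order 1: 1; order 2: 19; order 19: 1; order 38: 1.
Total: 1 + 19 + 1 + 1 = 22.

22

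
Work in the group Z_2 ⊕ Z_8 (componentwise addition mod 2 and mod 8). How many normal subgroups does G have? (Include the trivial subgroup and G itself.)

11

G is abelian, so every subgroup is normal.
G has 11 subgroups in total, hence 11 normal subgroups.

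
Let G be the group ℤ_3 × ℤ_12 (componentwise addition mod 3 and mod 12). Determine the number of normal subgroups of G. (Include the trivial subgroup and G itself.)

18

G is abelian, so every subgroup is normal.
G has 18 subgroups in total, hence 18 normal subgroups.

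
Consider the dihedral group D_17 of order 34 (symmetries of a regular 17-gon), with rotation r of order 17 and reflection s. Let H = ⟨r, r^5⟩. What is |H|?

17

|⟨r⟩| = 17 and |⟨r^5⟩| = 17, so |H| is a multiple of lcm(17, 17) = 17 and divides |G| = 34.
Closing under the operation: H = {e, r, r^2, r^3, r^4, r^5, r^6, r^7, r^8, r^9, r^10, r^11, r^12, r^13, r^14, r^15, r^16}, so |H| = 17.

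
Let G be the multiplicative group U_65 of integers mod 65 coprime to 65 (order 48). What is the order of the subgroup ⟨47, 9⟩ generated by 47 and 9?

24

|⟨47⟩| = 4 and |⟨9⟩| = 6, so |H| is a multiple of lcm(4, 6) = 12 and divides |G| = 48.
Closing under the operation: H = {1, 2, 4, 7, 8, 9, 14, 16, 18, 28, 29, 32, 33, 36, 37, 47, 49, 51, 56, 57, 58, 61, 63, 64}, so |H| = 24.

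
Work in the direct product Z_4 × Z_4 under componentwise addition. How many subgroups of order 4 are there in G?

|G| = 16 and 4 | 16, so subgroups of order 4 are possible by Lagrange.
The subgroups of order 4 are: {(0,0), (0,1), (0,2), (0,3)}; {(0,0), (0,2), (2,0), (2,2)}; {(0,0), (0,2), (2,1), (2,3)}; {(0,0), (1,0), (2,0), (3,0)}; … (7 in all).
So G has 7 subgroups of order 4.

7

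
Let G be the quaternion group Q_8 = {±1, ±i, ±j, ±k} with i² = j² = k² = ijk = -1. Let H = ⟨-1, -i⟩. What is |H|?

|⟨-1⟩| = 2 and |⟨-i⟩| = 4, so |H| is a multiple of lcm(2, 4) = 4 and divides |G| = 8.
Closing under the operation: H = {1, -1, i, -i}, so |H| = 4.

4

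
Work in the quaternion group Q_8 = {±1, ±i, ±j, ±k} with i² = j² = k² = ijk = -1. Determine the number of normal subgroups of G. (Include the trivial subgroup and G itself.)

6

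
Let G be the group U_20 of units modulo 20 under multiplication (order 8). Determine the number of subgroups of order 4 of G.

3

|G| = 8 and 4 | 8, so subgroups of order 4 are possible by Lagrange.
The subgroups of order 4 are: {1, 9, 11, 19}; {1, 9, 13, 17}; {1, 3, 7, 9}.
So G has 3 subgroups of order 4.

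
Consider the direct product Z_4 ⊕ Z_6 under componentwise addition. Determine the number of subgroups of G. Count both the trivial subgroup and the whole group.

|G| = 24, so by Lagrange every subgroup order divides 24. Divisors: 1, 2, 3, 4, 6, 8, 12, 24.
Subgroups by order — order 1: 1; order 2: 3; order 3: 1; order 4: 3; order 6: 3; order 8: 1; order 12: 3; order 24: 1.
Total: 1 + 3 + 1 + 3 + 3 + 1 + 3 + 1 = 16.

16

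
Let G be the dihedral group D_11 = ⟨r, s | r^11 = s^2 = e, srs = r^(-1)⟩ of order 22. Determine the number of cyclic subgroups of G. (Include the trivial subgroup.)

13

Each element a generates a cyclic subgroup ⟨a⟩; distinct elements may generate the same one (a cyclic group of order d has φ(d) generators).
Cyclic subgroups by order — order 1: 1; order 2: 11; order 11: 1.
Total: 13.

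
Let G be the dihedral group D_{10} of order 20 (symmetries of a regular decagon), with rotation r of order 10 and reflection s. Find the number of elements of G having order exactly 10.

4

The elements of order 10 are: r, r^3, r^7, r^9.
That's 4.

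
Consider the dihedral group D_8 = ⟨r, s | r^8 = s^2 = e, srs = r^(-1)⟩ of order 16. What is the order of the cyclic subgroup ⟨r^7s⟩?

2

Computing powers of r^7s: the smallest k with (r^7s)^k = e is k = 2.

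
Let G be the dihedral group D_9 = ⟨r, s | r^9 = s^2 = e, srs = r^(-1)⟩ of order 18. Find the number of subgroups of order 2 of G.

|G| = 18 and 2 | 18, so subgroups of order 2 are possible by Lagrange.
The subgroups of order 2 are: {e, r^2s}; {e, r^3s}; {e, r^4s}; {e, r^5s}; … (9 in all).
So G has 9 subgroups of order 2.

9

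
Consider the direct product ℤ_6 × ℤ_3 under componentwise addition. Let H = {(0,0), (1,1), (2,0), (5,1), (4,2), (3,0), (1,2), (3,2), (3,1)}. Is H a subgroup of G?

No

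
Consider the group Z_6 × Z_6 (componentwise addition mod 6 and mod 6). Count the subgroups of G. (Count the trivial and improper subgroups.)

30

|G| = 36, so by Lagrange every subgroup order divides 36. Divisors: 1, 2, 3, 4, 6, 9, 12, 18, 36.
Subgroups by order — order 1: 1; order 2: 3; order 3: 4; order 4: 1; order 6: 12; order 9: 1; order 12: 4; order 18: 3; order 36: 1.
Total: 1 + 3 + 4 + 1 + 12 + 1 + 4 + 3 + 1 = 30.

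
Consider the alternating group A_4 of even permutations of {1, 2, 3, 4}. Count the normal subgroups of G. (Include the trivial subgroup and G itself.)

3

G has 10 subgroups. Checking conjugation-invariance by order — order 1: 1/1 normal; order 2: 0/3 normal; order 3: 0/4 normal; order 4: 1/1 normal; order 12: 1/1 normal.
Total normal subgroups: 3.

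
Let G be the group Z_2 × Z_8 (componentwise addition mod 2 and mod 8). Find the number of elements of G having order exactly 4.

4

An element (a,b) has order lcm(ord(a), ord(b)); count pairs with lcm equal to 4.
Enumerating gives 4 such elements.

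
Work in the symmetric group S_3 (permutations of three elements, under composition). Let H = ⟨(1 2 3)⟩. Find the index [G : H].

|⟨(1 2 3)⟩| = 3 and |G| = 6.
By Lagrange, [G : H] = |G|/|H| = 6/3 = 2.

2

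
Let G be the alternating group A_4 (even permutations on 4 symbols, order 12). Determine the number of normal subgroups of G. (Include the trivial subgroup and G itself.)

3

G has 10 subgroups. Checking conjugation-invariance by order — order 1: 1/1 normal; order 2: 0/3 normal; order 3: 0/4 normal; order 4: 1/1 normal; order 12: 1/1 normal.
Total normal subgroups: 3.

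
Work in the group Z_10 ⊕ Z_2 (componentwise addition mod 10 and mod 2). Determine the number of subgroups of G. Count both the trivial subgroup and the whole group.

10

|G| = 20, so by Lagrange every subgroup order divides 20. Divisors: 1, 2, 4, 5, 10, 20.
Subgroups by order — order 1: 1; order 2: 3; order 4: 1; order 5: 1; order 10: 3; order 20: 1.
Total: 1 + 3 + 1 + 1 + 3 + 1 = 10.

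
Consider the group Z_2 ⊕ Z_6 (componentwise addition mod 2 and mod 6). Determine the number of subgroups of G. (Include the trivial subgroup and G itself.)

|G| = 12, so by Lagrange every subgroup order divides 12. Divisors: 1, 2, 3, 4, 6, 12.
Subgroups by order — order 1: 1; order 2: 3; order 3: 1; order 4: 1; order 6: 3; order 12: 1.
Total: 1 + 3 + 1 + 1 + 3 + 1 = 10.

10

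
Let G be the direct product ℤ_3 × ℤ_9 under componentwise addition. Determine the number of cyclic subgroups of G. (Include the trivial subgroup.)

8

A cyclic subgroup of order d is generated by each of its φ(d) elements of order d, so the cyclic subgroups of order d number (#elements of order d)/φ(d).
Cyclic subgroups by order — order 1: 1; order 3: 4; order 9: 3.
Total: 8.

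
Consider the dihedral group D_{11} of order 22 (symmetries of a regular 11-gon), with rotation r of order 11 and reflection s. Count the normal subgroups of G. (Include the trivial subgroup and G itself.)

G has 14 subgroups. Checking conjugation-invariance by order — order 1: 1/1 normal; order 2: 0/11 normal; order 11: 1/1 normal; order 22: 1/1 normal.
Total normal subgroups: 3.

3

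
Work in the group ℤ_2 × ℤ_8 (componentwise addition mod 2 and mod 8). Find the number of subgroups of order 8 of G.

|G| = 16 and 8 | 16, so subgroups of order 8 are possible by Lagrange.
The subgroups of order 8 are: {(0,0), (0,1), (0,2), (0,3), (0,4), (0,5), (0,6), (0,7)}; {(0,0), (0,2), (0,4), (0,6), (1,0), (1,2), (1,4), (1,6)}; {(0,0), (0,2), (0,4), (0,6), (1,1), (1,3), (1,5), (1,7)}.
So G has 3 subgroups of order 8.

3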